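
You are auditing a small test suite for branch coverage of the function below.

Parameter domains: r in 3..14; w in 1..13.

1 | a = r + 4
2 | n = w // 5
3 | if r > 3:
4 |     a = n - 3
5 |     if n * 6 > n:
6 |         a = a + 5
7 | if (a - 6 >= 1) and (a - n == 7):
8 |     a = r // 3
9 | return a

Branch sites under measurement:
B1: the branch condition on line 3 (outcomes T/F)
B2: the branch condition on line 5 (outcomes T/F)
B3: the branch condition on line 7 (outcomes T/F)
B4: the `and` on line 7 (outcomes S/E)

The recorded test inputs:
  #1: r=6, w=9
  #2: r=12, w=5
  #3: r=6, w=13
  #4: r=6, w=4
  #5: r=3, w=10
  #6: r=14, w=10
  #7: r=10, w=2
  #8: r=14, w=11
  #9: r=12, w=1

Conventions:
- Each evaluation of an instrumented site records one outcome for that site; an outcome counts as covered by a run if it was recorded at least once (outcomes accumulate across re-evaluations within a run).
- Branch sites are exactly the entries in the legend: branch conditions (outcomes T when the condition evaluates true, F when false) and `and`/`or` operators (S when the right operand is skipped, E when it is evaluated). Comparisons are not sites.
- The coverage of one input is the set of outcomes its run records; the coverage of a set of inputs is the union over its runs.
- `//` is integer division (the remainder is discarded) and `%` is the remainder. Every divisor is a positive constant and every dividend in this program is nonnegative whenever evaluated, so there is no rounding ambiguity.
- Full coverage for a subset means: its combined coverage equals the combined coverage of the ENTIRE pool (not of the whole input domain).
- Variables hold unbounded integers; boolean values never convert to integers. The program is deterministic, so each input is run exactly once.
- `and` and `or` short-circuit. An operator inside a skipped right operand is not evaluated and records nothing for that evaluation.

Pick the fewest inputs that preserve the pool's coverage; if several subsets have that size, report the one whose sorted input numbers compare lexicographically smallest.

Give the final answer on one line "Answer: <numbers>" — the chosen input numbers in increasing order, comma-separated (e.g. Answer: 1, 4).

test 1 (r=6, w=9) fires B1->T, B2->T, B4->S, B3->F; hits B1=T, B2=T, B3=F, B4=S
test 2 (r=12, w=5) fires B1->T, B2->T, B4->S, B3->F; hits B1=T, B2=T, B3=F, B4=S
test 3 (r=6, w=13) fires B1->T, B2->T, B4->S, B3->F; hits B1=T, B2=T, B3=F, B4=S
test 4 (r=6, w=4) fires B1->T, B2->F, B4->S, B3->F; hits B1=T, B2=F, B3=F, B4=S
test 5 (r=3, w=10) fires B1->F, B4->E, B3->F; hits B1=F, B3=F, B4=E
test 6 (r=14, w=10) fires B1->T, B2->T, B4->S, B3->F; hits B1=T, B2=T, B3=F, B4=S
test 7 (r=10, w=2) fires B1->T, B2->F, B4->S, B3->F; hits B1=T, B2=F, B3=F, B4=S
test 8 (r=14, w=11) fires B1->T, B2->T, B4->S, B3->F; hits B1=T, B2=T, B3=F, B4=S
test 9 (r=12, w=1) fires B1->T, B2->F, B4->S, B3->F; hits B1=T, B2=F, B3=F, B4=S
the full pool covers 7 outcomes: B1=T, B1=F, B2=T, B2=F, B3=F, B4=S, B4=E
size 1 is not enough: best union over all size-1 subsets is 4/7
size 2 is not enough: best union over all size-2 subsets is 6/7
at size 3, {1, 4, 5} reaches all 7 outcomes; every lexicographically earlier size-3 subset fails

Answer: 1, 4, 5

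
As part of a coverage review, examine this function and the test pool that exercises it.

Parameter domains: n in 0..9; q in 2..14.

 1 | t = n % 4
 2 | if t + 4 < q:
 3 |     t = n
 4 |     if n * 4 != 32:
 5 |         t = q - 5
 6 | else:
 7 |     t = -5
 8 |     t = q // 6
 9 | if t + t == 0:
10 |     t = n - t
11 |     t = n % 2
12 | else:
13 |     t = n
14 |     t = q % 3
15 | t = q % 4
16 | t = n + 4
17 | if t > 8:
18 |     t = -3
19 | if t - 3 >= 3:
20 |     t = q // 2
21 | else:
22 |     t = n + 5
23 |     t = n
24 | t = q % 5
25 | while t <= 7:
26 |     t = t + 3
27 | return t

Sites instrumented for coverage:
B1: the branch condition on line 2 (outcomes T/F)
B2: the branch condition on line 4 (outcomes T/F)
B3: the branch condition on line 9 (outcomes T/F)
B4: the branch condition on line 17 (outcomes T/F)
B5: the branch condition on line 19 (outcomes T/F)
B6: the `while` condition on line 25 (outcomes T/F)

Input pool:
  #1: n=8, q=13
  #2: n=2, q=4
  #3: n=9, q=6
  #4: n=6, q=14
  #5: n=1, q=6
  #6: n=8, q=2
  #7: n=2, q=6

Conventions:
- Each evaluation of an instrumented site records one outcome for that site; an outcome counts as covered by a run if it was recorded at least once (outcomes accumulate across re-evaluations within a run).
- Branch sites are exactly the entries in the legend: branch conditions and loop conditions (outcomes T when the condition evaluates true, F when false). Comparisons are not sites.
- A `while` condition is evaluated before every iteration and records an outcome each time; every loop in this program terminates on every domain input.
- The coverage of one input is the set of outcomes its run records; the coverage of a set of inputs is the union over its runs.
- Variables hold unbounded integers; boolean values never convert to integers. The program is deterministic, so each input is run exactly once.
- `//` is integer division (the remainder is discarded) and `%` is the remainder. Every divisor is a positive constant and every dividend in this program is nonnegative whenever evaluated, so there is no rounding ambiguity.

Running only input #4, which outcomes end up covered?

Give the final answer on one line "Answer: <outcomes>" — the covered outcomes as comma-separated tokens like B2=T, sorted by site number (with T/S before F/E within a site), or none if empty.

Simulating input #4 (n=6, q=14) step by step:
  B1->T, B2->T, B3->F, B4->T, B5->F, B6->T, B6->T, B6->F
deduplicating events, the covered set is: B1=T, B2=T, B3=F, B4=T, B5=F, B6=T, B6=F

Answer: B1=T, B2=T, B3=F, B4=T, B5=F, B6=T, B6=F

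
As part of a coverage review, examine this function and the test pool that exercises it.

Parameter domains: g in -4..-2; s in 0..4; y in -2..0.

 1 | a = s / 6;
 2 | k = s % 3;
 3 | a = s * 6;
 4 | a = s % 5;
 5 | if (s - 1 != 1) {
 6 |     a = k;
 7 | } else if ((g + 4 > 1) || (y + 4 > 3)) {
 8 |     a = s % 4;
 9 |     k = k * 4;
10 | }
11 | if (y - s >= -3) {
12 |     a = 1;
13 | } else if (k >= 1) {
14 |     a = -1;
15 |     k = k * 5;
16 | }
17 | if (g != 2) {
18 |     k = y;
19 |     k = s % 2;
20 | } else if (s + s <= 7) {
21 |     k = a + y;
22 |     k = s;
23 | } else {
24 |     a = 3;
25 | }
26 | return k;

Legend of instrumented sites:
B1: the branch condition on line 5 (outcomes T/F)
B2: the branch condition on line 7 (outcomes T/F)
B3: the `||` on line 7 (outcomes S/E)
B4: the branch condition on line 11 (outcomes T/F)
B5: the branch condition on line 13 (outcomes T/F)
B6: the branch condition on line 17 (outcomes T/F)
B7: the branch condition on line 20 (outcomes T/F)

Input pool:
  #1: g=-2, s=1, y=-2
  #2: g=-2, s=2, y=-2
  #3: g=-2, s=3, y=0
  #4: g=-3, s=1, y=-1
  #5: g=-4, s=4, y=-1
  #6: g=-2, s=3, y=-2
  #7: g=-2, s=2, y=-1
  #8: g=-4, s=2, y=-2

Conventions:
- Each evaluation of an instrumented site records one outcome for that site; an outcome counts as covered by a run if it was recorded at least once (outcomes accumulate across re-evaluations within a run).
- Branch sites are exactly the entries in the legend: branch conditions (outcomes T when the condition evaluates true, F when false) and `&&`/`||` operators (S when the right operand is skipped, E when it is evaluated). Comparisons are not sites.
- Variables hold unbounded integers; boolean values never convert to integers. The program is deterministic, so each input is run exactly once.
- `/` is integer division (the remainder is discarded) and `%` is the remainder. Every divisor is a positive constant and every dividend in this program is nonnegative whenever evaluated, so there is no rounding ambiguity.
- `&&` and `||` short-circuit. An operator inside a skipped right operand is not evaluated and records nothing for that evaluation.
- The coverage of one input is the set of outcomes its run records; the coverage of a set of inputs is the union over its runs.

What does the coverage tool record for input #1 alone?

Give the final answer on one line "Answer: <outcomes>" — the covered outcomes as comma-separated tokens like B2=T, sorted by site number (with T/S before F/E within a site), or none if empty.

Running input #1 (g=-2, s=1, y=-2), event by event:
  B1->T, B4->T, B6->T
collecting distinct outcomes: B1=T, B4=T, B6=T

Answer: B1=T, B4=T, B6=T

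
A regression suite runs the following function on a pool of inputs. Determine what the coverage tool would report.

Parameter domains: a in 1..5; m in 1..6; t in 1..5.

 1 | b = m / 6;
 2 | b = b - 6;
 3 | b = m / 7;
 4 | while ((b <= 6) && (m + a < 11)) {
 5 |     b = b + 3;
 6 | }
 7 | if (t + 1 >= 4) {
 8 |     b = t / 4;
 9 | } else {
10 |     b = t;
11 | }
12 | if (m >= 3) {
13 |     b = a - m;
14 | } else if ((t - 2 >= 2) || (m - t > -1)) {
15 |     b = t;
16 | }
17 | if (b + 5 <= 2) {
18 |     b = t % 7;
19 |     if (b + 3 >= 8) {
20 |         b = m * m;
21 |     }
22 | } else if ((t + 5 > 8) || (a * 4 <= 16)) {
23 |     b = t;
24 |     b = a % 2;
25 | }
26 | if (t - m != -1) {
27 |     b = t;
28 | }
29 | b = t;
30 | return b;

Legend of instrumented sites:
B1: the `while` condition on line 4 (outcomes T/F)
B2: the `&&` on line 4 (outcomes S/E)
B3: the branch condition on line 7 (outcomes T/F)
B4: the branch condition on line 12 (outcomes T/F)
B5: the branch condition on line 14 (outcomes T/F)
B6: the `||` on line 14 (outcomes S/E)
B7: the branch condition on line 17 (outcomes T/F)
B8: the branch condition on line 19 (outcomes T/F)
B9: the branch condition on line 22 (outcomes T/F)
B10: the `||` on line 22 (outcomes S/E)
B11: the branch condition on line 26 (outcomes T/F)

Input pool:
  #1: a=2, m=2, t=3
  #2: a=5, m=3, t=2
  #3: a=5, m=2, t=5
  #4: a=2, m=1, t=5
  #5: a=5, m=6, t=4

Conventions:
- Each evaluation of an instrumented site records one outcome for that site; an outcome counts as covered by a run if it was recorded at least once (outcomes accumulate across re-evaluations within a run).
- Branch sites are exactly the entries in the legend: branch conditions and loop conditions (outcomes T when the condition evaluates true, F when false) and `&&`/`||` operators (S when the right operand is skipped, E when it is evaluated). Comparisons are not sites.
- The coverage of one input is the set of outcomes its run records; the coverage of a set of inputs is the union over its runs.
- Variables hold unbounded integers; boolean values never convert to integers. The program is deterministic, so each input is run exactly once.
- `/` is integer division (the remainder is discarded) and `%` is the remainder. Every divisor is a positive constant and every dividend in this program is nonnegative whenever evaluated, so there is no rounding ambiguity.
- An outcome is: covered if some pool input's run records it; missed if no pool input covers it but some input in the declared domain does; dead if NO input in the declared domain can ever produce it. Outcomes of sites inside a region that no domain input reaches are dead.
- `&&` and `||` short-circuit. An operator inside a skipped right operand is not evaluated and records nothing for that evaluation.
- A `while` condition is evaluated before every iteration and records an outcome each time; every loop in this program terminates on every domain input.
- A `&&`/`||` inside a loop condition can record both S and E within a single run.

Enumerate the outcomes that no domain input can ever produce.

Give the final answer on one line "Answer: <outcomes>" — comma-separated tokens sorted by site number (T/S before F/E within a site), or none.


checking every outcome against all 150 domain inputs:
  reachable outcomes have witnesses, e.g. B1=T (e.g. a=1, m=1, t=1), B1=F (e.g. a=1, m=1, t=1), B2=S (e.g. a=1, m=1, t=1), B2=E (e.g. a=1, m=1, t=1)
Answer: none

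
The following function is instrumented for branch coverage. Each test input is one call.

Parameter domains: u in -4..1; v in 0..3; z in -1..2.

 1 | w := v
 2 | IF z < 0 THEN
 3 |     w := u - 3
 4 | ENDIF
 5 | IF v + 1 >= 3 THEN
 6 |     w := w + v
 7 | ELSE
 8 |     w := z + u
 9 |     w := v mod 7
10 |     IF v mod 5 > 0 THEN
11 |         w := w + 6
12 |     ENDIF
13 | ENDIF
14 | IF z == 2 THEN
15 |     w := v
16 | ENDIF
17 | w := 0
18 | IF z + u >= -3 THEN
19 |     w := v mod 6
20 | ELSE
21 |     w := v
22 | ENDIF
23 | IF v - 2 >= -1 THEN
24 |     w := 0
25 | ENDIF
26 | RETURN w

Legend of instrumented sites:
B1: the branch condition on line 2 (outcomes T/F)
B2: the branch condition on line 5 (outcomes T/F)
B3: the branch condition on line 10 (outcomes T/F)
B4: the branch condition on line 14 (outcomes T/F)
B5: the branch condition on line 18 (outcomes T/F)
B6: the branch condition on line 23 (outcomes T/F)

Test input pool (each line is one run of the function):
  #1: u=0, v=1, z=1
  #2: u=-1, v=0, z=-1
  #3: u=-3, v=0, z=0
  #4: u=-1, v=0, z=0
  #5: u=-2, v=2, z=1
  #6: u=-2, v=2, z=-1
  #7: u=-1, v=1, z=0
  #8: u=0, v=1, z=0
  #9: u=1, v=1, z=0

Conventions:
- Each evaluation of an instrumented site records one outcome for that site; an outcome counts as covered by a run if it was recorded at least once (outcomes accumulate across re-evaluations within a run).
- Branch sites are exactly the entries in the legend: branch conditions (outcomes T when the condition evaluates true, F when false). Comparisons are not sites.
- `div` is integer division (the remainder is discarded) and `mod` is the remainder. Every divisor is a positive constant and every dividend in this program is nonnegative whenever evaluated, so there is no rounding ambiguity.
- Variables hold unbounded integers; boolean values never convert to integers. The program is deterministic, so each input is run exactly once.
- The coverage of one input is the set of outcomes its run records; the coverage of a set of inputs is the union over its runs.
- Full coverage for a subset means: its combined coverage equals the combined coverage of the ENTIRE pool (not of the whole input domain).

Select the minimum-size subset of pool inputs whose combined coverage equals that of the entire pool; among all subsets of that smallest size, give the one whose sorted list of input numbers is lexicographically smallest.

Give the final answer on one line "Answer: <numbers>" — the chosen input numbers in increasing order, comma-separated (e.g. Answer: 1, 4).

input #1, u=0, v=1, z=1: events B1->F, B2->F, B3->T, B4->F, B5->T, B6->T; outcomes B1=F, B2=F, B3=T, B4=F, B5=T, B6=T
input #2, u=-1, v=0, z=-1: events B1->T, B2->F, B3->F, B4->F, B5->T, B6->F; outcomes B1=T, B2=F, B3=F, B4=F, B5=T, B6=F
input #3, u=-3, v=0, z=0: events B1->F, B2->F, B3->F, B4->F, B5->T, B6->F; outcomes B1=F, B2=F, B3=F, B4=F, B5=T, B6=F
input #4, u=-1, v=0, z=0: events B1->F, B2->F, B3->F, B4->F, B5->T, B6->F; outcomes B1=F, B2=F, B3=F, B4=F, B5=T, B6=F
input #5, u=-2, v=2, z=1: events B1->F, B2->T, B4->F, B5->T, B6->T; outcomes B1=F, B2=T, B4=F, B5=T, B6=T
input #6, u=-2, v=2, z=-1: events B1->T, B2->T, B4->F, B5->T, B6->T; outcomes B1=T, B2=T, B4=F, B5=T, B6=T
input #7, u=-1, v=1, z=0: events B1->F, B2->F, B3->T, B4->F, B5->T, B6->T; outcomes B1=F, B2=F, B3=T, B4=F, B5=T, B6=T
input #8, u=0, v=1, z=0: events B1->F, B2->F, B3->T, B4->F, B5->T, B6->T; outcomes B1=F, B2=F, B3=T, B4=F, B5=T, B6=T
input #9, u=1, v=1, z=0: events B1->F, B2->F, B3->T, B4->F, B5->T, B6->T; outcomes B1=F, B2=F, B3=T, B4=F, B5=T, B6=T
the full pool covers 10 outcomes: B1=T, B1=F, B2=T, B2=F, B3=T, B3=F, B4=F, B5=T, B6=T, B6=F
size 1 is not enough: best union over all size-1 subsets is 6/10
size 2 is not enough: best union over all size-2 subsets is 9/10
inputs {1, 2, 5} (size 3) cover everything; no size-3 subset with a lexicographically smaller index list covers all 10

Answer: 1, 2, 5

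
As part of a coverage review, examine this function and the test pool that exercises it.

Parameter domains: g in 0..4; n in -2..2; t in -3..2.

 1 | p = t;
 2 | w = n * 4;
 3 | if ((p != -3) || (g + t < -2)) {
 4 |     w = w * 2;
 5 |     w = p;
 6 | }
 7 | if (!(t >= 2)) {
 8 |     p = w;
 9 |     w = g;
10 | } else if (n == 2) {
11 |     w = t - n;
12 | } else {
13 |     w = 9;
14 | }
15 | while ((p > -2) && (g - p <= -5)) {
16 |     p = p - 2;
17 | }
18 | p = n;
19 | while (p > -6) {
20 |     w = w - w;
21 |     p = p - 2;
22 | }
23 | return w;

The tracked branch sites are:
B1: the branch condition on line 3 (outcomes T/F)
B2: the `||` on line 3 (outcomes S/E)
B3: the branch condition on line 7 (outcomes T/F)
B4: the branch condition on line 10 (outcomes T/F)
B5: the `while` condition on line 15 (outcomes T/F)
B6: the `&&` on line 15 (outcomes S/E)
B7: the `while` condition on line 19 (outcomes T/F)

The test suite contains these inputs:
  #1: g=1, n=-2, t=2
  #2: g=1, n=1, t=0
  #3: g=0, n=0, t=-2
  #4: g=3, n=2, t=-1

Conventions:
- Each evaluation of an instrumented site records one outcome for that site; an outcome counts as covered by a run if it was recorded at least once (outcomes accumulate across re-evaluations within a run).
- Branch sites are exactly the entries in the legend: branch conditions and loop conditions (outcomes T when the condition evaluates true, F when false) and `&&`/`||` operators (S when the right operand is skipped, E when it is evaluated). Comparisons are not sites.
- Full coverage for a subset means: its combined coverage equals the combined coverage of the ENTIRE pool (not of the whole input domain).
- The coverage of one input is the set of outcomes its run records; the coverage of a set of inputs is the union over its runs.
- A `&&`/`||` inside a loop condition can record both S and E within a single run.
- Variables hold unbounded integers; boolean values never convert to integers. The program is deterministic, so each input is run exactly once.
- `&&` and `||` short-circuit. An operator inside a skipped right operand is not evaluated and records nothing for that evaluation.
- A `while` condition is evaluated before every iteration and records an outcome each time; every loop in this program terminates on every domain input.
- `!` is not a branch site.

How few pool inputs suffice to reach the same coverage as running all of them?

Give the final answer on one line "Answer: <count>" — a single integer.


run #1 (g=1, n=-2, t=2) runs B2->S, B1->T, B3->F, B4->F, B6->E, B5->F, B7->T, B7->T, B7->F; records B1=T, B2=S, B3=F, B4=F, B5=F, B6=E, B7=T, B7=F
run #2 (g=1, n=1, t=0) runs B2->S, B1->T, B3->T, B6->E, B5->F, B7->T, B7->T, B7->T, B7->T, B7->F; records B1=T, B2=S, B3=T, B5=F, B6=E, B7=T, B7=F
run #3 (g=0, n=0, t=-2) runs B2->S, B1->T, B3->T, B6->S, B5->F, B7->T, B7->T, B7->T, B7->F; records B1=T, B2=S, B3=T, B5=F, B6=S, B7=T, B7=F
run #4 (g=3, n=2, t=-1) runs B2->S, B1->T, B3->T, B6->E, B5->F, B7->T, B7->T, B7->T, B7->T, B7->F; records B1=T, B2=S, B3=T, B5=F, B6=E, B7=T, B7=F
union over all inputs: B1=T, B2=S, B3=T, B3=F, B4=F, B5=F, B6=S, B6=E, B7=T, B7=F (10 outcomes)
every size-1 subset falls short of the 10 outcomes (best: 8/10)
the canonical winner is {1, 3}: size 2, full 10-outcome coverage, earliest index list among size-2 covers
Answer: 2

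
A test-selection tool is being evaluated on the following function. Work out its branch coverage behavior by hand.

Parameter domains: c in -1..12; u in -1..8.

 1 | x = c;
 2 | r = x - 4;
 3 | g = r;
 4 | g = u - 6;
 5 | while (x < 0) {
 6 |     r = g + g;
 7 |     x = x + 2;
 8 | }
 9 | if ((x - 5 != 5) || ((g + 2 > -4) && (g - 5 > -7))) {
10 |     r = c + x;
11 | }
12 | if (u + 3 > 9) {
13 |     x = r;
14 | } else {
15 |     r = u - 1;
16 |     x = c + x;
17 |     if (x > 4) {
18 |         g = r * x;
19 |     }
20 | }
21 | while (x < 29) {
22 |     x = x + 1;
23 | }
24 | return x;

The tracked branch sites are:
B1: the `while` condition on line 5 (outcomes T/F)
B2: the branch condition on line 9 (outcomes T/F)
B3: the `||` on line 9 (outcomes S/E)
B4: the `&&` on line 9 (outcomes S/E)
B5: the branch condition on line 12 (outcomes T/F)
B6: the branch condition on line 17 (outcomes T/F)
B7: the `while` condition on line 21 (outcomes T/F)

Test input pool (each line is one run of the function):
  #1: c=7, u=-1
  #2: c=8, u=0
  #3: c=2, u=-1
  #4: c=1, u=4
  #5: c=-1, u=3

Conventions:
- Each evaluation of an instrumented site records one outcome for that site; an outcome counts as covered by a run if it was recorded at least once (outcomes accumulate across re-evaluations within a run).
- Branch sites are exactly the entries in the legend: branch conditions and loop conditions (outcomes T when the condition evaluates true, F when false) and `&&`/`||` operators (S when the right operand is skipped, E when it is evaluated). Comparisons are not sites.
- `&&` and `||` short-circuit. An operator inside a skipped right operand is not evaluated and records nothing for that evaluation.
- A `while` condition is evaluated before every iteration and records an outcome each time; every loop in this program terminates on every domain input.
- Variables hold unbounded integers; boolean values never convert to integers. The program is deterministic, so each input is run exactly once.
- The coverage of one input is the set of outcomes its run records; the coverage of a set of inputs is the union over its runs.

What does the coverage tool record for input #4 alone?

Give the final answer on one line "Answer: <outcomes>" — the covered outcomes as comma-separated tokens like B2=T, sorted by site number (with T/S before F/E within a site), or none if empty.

Event log for input #4 (c=1, u=4):
  B1->F, B3->S, B2->T, B5->F, B6->F, B7->T, B7->T, B7->T, B7->T, B7->T
  B7->T, B7->T, B7->T, B7->T, B7->T, B7->T, B7->T, B7->T, B7->T, B7->T
  B7->T, B7->T, B7->T, B7->T, B7->T, B7->T, B7->T, B7->T, B7->T, B7->T
  B7->T, B7->T, B7->F
deduplicating events, the covered set is: B1=F, B2=T, B3=S, B5=F, B6=F, B7=T, B7=F

Answer: B1=F, B2=T, B3=S, B5=F, B6=F, B7=T, B7=F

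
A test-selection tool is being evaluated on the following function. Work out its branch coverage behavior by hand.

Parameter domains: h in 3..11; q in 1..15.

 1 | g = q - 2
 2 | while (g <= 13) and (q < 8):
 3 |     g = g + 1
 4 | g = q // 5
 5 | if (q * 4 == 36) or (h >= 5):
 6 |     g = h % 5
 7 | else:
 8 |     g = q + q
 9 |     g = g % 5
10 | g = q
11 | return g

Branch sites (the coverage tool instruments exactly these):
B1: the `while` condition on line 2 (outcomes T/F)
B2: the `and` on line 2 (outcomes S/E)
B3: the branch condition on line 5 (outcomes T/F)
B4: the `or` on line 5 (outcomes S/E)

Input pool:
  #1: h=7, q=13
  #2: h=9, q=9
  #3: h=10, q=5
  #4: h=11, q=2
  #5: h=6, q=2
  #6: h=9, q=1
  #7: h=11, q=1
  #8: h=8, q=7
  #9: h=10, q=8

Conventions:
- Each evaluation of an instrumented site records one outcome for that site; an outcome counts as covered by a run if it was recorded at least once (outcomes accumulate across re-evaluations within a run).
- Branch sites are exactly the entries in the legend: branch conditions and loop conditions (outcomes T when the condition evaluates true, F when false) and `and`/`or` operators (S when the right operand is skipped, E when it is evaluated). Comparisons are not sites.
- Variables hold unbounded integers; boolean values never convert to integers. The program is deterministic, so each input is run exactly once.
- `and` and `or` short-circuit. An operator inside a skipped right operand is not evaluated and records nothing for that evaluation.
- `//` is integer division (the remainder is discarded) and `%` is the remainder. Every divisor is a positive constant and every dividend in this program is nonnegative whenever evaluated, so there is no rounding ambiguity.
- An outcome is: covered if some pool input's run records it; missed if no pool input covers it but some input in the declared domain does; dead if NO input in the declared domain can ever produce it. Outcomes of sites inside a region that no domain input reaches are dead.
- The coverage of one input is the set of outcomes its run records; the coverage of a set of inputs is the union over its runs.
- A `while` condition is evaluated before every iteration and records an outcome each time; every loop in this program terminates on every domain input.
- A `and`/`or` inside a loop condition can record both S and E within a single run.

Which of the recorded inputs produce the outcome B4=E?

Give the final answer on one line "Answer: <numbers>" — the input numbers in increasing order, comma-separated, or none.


input #1 (h=7, q=13): produces B4=E
input #2 (h=9, q=9): does not produce B4=E
input #3 (h=10, q=5): produces B4=E
input #4 (h=11, q=2): produces B4=E
input #5 (h=6, q=2): produces B4=E
input #6 (h=9, q=1): produces B4=E
input #7 (h=11, q=1): produces B4=E
input #8 (h=8, q=7): produces B4=E
input #9 (h=10, q=8): produces B4=E
Answer: 1, 3, 4, 5, 6, 7, 8, 9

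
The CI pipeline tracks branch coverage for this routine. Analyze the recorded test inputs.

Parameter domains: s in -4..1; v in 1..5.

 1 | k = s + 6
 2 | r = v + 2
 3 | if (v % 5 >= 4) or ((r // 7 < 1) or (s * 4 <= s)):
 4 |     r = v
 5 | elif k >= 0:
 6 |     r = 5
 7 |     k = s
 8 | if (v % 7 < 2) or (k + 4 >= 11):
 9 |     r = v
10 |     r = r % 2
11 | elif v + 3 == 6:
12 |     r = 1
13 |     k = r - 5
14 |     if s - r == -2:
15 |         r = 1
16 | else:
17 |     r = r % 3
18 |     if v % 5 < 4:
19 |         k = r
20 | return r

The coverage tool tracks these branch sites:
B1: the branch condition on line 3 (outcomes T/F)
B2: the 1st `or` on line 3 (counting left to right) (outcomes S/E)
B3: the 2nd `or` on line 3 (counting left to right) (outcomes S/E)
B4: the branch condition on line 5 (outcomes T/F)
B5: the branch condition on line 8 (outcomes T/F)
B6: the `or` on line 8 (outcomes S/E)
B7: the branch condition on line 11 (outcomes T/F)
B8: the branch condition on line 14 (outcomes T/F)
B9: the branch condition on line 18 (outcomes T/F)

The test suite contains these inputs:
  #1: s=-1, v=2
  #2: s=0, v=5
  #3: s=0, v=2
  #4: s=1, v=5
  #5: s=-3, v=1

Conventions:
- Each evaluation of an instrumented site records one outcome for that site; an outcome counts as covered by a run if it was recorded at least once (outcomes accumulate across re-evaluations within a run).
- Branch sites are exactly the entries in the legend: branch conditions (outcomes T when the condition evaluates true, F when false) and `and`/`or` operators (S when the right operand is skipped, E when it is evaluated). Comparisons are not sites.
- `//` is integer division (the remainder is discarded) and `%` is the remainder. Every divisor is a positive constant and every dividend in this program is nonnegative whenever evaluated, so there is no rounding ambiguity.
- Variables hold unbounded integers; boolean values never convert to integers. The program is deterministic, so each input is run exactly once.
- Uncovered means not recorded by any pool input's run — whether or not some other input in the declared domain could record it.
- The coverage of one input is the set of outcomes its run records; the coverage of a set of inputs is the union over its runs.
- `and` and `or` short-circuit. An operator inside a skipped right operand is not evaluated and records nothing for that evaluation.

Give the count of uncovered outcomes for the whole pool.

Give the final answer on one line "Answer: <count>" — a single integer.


run #1 (s=-1, v=2) runs B2->E, B3->S, B1->T, B6->E, B5->F, B7->F, B9->T; records B1=T, B2=E, B3=S, B5=F, B6=E, B7=F, B9=T
run #2 (s=0, v=5) runs B2->E, B3->E, B1->T, B6->E, B5->F, B7->F, B9->T; records B1=T, B2=E, B3=E, B5=F, B6=E, B7=F, B9=T
run #3 (s=0, v=2) runs B2->E, B3->S, B1->T, B6->E, B5->F, B7->F, B9->T; records B1=T, B2=E, B3=S, B5=F, B6=E, B7=F, B9=T
run #4 (s=1, v=5) runs B2->E, B3->E, B1->F, B4->T, B6->E, B5->F, B7->F, B9->T; records B1=F, B2=E, B3=E, B4=T, B5=F, B6=E, B7=F, B9=T
run #5 (s=-3, v=1) runs B2->E, B3->S, B1->T, B6->S, B5->T; records B1=T, B2=E, B3=S, B5=T, B6=S
union over the pool: B1=T, B1=F, B2=E, B3=S, B3=E, B4=T, B5=T, B5=F, B6=S, B6=E, B7=F, B9=T
uncovered (6 of 18): B2=S, B4=F, B7=T, B8=T, B8=F, B9=F
Answer: 6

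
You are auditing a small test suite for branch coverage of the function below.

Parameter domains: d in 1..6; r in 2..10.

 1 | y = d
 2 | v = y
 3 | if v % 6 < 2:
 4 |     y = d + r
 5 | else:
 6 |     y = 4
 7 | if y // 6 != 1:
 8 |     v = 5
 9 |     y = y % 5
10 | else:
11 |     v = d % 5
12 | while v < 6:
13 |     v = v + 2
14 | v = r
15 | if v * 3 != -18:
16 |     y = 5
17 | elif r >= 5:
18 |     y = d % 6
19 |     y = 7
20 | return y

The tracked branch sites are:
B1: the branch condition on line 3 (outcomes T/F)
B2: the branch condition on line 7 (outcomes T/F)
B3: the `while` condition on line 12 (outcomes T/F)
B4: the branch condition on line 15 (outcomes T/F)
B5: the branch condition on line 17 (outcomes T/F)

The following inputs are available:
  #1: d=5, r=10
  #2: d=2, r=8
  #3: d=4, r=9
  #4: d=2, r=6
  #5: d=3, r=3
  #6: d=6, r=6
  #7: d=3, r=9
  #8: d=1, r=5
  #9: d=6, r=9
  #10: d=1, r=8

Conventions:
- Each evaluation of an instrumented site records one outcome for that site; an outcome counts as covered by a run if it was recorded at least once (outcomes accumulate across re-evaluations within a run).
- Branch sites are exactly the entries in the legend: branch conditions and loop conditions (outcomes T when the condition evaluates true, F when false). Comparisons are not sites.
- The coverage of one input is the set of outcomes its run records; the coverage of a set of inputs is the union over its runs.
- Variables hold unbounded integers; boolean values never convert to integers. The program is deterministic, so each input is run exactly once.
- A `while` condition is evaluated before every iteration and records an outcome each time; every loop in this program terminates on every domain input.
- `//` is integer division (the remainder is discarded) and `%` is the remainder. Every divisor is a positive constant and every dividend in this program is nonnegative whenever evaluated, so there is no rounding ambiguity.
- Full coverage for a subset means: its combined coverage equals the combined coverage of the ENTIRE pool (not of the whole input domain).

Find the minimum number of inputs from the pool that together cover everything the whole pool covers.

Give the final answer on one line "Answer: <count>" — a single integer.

#1 (d=5, r=10) -> B1->F, B2->T, B3->T, B3->F, B4->T; covered: B1=F, B2=T, B3=T, B3=F, B4=T
#2 (d=2, r=8) -> B1->F, B2->T, B3->T, B3->F, B4->T; covered: B1=F, B2=T, B3=T, B3=F, B4=T
#3 (d=4, r=9) -> B1->F, B2->T, B3->T, B3->F, B4->T; covered: B1=F, B2=T, B3=T, B3=F, B4=T
#4 (d=2, r=6) -> B1->F, B2->T, B3->T, B3->F, B4->T; covered: B1=F, B2=T, B3=T, B3=F, B4=T
#5 (d=3, r=3) -> B1->F, B2->T, B3->T, B3->F, B4->T; covered: B1=F, B2=T, B3=T, B3=F, B4=T
#6 (d=6, r=6) -> B1->T, B2->T, B3->T, B3->F, B4->T; covered: B1=T, B2=T, B3=T, B3=F, B4=T
#7 (d=3, r=9) -> B1->F, B2->T, B3->T, B3->F, B4->T; covered: B1=F, B2=T, B3=T, B3=F, B4=T
#8 (d=1, r=5) -> B1->T, B2->F, B3->T, B3->T, B3->T, B3->F, B4->T; covered: B1=T, B2=F, B3=T, B3=F, B4=T
#9 (d=6, r=9) -> B1->T, B2->T, B3->T, B3->F, B4->T; covered: B1=T, B2=T, B3=T, B3=F, B4=T
#10 (d=1, r=8) -> B1->T, B2->F, B3->T, B3->T, B3->T, B3->F, B4->T; covered: B1=T, B2=F, B3=T, B3=F, B4=T
union over all inputs: B1=T, B1=F, B2=T, B2=F, B3=T, B3=F, B4=T (7 outcomes)
size 1 is not enough: best union over all size-1 subsets is 5/7
the canonical winner is {1, 8}: size 2, full 7-outcome coverage, earliest index list among size-2 covers

Answer: 2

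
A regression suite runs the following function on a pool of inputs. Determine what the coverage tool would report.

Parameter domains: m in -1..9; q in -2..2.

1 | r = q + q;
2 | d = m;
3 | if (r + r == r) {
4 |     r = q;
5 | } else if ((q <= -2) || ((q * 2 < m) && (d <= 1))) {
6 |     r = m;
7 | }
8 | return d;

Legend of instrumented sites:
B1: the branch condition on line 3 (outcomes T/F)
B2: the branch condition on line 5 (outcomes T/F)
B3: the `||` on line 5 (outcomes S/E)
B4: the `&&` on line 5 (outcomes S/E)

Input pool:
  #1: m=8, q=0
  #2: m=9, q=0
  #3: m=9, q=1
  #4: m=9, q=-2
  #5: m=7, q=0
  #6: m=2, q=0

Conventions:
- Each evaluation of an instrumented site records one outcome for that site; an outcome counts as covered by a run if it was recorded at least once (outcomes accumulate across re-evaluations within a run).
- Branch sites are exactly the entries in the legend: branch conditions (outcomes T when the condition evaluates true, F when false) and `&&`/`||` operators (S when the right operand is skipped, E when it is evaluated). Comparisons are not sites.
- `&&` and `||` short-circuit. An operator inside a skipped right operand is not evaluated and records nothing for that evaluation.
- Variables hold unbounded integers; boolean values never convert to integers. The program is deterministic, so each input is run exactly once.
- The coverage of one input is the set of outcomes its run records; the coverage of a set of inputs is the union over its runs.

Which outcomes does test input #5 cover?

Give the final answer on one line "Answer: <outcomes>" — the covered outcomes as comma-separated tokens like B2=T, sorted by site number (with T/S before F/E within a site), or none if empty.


Event log for input #5 (m=7, q=0):
  B1->T
as a set, this run covers: B1=T
Answer: B1=T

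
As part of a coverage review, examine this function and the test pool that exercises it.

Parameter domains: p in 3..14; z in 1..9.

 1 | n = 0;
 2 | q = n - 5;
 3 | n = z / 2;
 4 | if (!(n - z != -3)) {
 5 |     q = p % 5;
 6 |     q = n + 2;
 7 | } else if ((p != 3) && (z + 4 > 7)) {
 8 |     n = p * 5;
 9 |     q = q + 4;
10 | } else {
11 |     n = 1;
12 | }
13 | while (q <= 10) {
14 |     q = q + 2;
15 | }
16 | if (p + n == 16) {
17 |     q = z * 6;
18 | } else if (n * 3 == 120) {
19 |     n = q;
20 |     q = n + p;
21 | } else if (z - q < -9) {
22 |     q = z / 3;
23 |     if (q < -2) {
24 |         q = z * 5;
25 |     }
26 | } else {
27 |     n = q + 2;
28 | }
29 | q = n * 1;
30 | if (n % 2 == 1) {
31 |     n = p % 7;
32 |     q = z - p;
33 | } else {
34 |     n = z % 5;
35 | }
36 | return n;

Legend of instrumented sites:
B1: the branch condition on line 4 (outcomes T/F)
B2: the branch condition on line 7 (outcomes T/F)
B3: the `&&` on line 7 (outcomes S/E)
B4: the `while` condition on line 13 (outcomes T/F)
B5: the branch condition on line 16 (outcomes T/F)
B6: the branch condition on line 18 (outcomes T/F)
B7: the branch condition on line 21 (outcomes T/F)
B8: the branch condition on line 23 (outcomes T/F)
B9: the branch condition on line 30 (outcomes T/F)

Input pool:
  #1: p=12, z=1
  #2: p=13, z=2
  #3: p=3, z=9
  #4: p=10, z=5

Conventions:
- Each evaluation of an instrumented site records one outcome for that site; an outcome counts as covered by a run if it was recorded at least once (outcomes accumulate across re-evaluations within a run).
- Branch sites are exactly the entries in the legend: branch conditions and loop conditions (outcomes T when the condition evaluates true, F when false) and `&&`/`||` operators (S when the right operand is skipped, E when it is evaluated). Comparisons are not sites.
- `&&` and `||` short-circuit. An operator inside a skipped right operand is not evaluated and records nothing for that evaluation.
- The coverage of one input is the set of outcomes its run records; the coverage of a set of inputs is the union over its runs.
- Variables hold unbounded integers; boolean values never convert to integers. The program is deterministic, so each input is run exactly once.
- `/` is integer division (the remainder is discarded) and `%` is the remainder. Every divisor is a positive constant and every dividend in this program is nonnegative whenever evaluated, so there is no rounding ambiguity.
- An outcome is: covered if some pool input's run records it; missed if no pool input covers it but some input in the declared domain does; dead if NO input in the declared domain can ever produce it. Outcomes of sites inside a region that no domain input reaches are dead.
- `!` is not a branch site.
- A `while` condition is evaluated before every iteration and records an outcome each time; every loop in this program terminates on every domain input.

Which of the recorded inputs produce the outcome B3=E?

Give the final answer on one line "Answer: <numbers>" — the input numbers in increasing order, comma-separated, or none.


input #1 (p=12, z=1): covers B3=E
input #2 (p=13, z=2): covers B3=E
input #3 (p=3, z=9): misses B3=E
input #4 (p=10, z=5): misses B3=E
Answer: 1, 2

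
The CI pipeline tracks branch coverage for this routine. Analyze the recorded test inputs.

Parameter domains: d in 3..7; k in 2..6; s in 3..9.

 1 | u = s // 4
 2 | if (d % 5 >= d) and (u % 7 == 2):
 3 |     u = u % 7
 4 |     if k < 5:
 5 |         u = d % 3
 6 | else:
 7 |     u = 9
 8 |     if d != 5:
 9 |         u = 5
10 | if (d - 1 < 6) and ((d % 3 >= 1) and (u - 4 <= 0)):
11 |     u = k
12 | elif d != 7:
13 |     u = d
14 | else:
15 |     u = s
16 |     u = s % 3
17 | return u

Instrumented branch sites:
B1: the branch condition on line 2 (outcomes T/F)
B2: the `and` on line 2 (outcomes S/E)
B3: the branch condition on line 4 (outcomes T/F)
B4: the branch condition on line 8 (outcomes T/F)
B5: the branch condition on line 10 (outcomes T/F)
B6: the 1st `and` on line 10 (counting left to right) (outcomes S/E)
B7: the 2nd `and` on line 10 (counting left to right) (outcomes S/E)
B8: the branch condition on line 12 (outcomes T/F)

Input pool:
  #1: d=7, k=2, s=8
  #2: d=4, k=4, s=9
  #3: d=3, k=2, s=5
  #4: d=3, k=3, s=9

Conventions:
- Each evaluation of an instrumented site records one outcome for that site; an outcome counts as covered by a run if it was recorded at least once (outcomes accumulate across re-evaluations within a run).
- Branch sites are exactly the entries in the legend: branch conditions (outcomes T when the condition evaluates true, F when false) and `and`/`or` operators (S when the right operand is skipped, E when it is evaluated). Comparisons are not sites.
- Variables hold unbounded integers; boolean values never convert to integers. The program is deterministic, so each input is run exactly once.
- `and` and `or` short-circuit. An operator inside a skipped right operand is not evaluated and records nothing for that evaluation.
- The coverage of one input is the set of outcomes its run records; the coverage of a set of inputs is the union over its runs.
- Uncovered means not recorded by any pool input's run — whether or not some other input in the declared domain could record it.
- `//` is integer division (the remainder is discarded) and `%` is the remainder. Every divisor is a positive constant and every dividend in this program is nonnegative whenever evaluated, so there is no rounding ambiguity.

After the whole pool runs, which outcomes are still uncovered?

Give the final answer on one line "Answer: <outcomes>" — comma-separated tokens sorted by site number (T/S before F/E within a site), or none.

input #1 (d=7, k=2, s=8): events B2->S, B1->F, B4->T, B6->S, B5->F, B8->F; covers B1=F, B2=S, B4=T, B5=F, B6=S, B8=F
input #2 (d=4, k=4, s=9): events B2->E, B1->T, B3->T, B6->E, B7->E, B5->T; covers B1=T, B2=E, B3=T, B5=T, B6=E, B7=E
input #3 (d=3, k=2, s=5): events B2->E, B1->F, B4->T, B6->E, B7->S, B5->F, B8->T; covers B1=F, B2=E, B4=T, B5=F, B6=E, B7=S, B8=T
input #4 (d=3, k=3, s=9): events B2->E, B1->T, B3->T, B6->E, B7->S, B5->F, B8->T; covers B1=T, B2=E, B3=T, B5=F, B6=E, B7=S, B8=T
union over the pool: B1=T, B1=F, B2=S, B2=E, B3=T, B4=T, B5=T, B5=F, B6=S, B6=E, B7=S, B7=E, B8=T, B8=F
uncovered (2 of 16): B3=F, B4=F

Answer: B3=F, B4=F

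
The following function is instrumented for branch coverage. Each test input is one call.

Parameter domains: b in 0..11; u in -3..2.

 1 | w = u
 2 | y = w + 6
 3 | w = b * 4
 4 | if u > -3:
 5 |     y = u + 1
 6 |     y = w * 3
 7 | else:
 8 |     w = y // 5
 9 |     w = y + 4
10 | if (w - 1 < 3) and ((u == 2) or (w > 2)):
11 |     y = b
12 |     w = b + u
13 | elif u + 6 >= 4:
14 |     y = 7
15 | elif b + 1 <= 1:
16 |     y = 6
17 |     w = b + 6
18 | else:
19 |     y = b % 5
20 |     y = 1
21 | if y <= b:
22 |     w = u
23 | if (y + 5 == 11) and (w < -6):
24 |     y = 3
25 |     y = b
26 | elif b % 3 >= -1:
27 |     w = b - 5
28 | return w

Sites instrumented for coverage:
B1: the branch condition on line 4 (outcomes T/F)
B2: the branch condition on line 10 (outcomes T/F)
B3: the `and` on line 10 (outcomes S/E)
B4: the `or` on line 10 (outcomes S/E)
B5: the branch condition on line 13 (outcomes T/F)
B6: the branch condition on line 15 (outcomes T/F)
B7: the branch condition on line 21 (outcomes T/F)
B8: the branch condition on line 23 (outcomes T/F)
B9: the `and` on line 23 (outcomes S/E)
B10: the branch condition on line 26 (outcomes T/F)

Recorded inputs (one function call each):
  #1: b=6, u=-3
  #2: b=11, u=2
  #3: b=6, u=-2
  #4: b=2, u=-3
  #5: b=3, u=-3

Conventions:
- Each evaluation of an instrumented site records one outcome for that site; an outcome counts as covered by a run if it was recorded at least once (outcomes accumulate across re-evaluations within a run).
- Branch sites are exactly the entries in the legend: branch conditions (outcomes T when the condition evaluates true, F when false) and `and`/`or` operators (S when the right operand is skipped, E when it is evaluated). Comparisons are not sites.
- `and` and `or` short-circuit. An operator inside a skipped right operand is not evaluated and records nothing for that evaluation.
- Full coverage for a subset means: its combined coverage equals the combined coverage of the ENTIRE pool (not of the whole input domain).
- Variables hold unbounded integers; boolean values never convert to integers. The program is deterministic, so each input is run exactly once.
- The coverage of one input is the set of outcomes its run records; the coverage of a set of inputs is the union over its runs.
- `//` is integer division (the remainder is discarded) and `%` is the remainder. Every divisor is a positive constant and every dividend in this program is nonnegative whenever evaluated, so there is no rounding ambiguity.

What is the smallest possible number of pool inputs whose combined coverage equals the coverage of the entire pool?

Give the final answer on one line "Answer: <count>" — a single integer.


test 1 (b=6, u=-3) hits B1=F, B2=F, B3=S, B5=F, B6=F, B7=T, B8=F, B9=S, B10=T
test 2 (b=11, u=2) hits B1=T, B2=F, B3=S, B5=T, B7=T, B8=F, B9=S, B10=T
test 3 (b=6, u=-2) hits B1=T, B2=F, B3=S, B5=T, B7=F, B8=F, B9=S, B10=T
test 4 (b=2, u=-3) hits B1=F, B2=F, B3=S, B5=F, B6=F, B7=T, B8=F, B9=S, B10=T
test 5 (b=3, u=-3) hits B1=F, B2=F, B3=S, B5=F, B6=F, B7=T, B8=F, B9=S, B10=T
pool-wide coverage (12 outcomes): B1=T, B1=F, B2=F, B3=S, B5=T, B5=F, B6=F, B7=T, B7=F, B8=F, B9=S, B10=T
size 1 is not enough: best union over all size-1 subsets is 9/12
inputs {1, 3} (size 2) cover everything; no size-2 subset with a lexicographically smaller index list covers all 12
Answer: 2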